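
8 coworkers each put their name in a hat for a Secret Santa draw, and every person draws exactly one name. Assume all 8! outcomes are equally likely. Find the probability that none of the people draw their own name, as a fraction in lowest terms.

2119/5760

Favorable outcomes: !8 = 14833.
Total outcomes: 8! = 40320.
Probability = 14833/40320 = 2119/5760.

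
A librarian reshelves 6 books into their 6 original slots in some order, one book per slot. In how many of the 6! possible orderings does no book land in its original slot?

265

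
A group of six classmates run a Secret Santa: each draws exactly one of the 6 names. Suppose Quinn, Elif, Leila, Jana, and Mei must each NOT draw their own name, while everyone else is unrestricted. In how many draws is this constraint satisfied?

309

Let A_j be the event that the j-th constrained one is fixed. By inclusion-exclusion over the 5 events:
Σ_{j=0}^{5} (-1)^j C(5,j)(6-j)!
= C(5,0)·6! - C(5,1)·5! + C(5,2)·4! - C(5,3)·3! + C(5,4)·2! - C(5,5)·1!
= 720 - 600 + 240 - 60 + 10 - 1
= 309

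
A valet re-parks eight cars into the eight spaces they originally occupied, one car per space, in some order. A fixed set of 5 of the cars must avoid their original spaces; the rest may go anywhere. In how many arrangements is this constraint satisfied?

Inclusion-exclusion on the 5 forbidden self-matches:
Σ_{j=0}^{5} (-1)^j C(5,j)(8-j)!
= C(5,0)·8! - C(5,1)·7! + C(5,2)·6! - C(5,3)·5! + C(5,4)·4! - C(5,5)·3!
= 40320 - 25200 + 7200 - 1200 + 120 - 6
= 21234

21234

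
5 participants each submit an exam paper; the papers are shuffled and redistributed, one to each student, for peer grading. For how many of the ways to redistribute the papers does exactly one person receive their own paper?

45

Choose which one of the 5 is fixed: C(5,1) = 5.
The remaining 4 must be deranged: !4 = 9.
Total: 5 × 9 = 45.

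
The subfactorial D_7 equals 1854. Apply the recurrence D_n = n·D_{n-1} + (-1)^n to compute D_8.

D_8 = 8·1854 + 1 = 14833.

14833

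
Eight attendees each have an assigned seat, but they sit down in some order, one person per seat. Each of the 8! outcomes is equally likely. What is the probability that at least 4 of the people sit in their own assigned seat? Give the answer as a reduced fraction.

257/13440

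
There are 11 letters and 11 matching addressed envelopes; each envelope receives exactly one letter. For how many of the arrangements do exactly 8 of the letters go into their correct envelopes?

330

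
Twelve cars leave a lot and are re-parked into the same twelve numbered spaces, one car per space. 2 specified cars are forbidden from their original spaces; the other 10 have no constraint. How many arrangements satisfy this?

Inclusion-exclusion on the 2 forbidden self-matches:
Σ_{j=0}^{2} (-1)^j C(2,j)(12-j)!
= C(2,0)·12! - C(2,1)·11! + C(2,2)·10!
= 479001600 - 79833600 + 3628800
= 402796800

402796800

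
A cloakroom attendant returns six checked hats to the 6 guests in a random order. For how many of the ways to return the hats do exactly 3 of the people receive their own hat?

40

Choose which 3 of the 6 are fixed: C(6,3) = 20.
The other 3 form a derangement: !3 = 2.
Total: 20 × 2 = 40.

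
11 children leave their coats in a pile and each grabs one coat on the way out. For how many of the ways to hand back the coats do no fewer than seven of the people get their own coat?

3356

# with exactly i fixed is C(11,i)·!(11-i); sum over i=7..11:
  i=7: C(11,7)·!4 = 330·9 = 2970
  i=8: C(11,8)·!3 = 165·2 = 330
  i=9: C(11,9)·!2 = 55·1 = 55
  i=10: C(11,10)·!1 = 11·0 = 0
  i=11: C(11,11)·!0 = 1·1 = 1
Total = 3356.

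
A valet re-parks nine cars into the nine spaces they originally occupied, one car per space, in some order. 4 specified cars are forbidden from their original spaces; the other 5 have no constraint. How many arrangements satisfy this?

229080

Inclusion-exclusion on the 4 forbidden self-matches:
Σ_{j=0}^{4} (-1)^j C(4,j)(9-j)!
= C(4,0)·9! - C(4,1)·8! + C(4,2)·7! - C(4,3)·6! + C(4,4)·5!
= 362880 - 161280 + 30240 - 2880 + 120
= 229080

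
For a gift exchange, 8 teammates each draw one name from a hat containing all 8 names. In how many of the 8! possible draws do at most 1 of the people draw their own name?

29665

Sum C(8,i)·!(8-i) for i = 0..1:
  i=0: C(8,0)·!8 = 1·14833 = 14833
  i=1: C(8,1)·!7 = 8·1854 = 14832
Total = 29665.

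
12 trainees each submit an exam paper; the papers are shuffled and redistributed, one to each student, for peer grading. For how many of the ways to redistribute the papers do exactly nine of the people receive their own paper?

440

Pick the 9 fixed positions: C(12,9) = 220 ways.
The remaining 3 must be deranged: !3 = 2.
Total: 220 × 2 = 440.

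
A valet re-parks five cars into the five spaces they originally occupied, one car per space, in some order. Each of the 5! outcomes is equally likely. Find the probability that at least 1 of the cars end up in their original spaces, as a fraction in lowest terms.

19/30

Favorable outcomes: Σ_{i≥1} C(5,i)·!(5-i) = 5·9 + 10·2 + 10·1 + 5·0 + 1·1 = 76.
Total outcomes: 5! = 120.
Probability = 76/120 = 19/30.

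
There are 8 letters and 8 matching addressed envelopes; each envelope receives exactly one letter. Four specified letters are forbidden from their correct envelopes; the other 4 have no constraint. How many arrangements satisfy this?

24024

Let A_j be the event that the j-th constrained one is fixed. By inclusion-exclusion over the 4 events:
Σ_{j=0}^{4} (-1)^j C(4,j)(8-j)!
= C(4,0)·8! - C(4,1)·7! + C(4,2)·6! - C(4,3)·5! + C(4,4)·4!
= 40320 - 20160 + 4320 - 480 + 24
= 24024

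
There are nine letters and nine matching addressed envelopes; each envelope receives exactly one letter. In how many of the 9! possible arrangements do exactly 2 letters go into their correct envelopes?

Choose which 2 of the 9 are fixed: C(9,2) = 36.
The other 7 form a derangement: !7 = 1854.
Total: 36 × 1854 = 66744.

66744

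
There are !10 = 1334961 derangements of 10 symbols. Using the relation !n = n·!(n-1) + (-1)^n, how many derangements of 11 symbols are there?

14684570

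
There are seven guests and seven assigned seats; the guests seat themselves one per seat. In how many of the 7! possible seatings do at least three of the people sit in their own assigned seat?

Sum C(7,i)·!(7-i) for i = 3..7:
  i=3: C(7,3)·!4 = 35·9 = 315
  i=4: C(7,4)·!3 = 35·2 = 70
  i=5: C(7,5)·!2 = 21·1 = 21
  i=6: C(7,6)·!1 = 7·0 = 0
  i=7: C(7,7)·!0 = 1·1 = 1
Total = 407.

407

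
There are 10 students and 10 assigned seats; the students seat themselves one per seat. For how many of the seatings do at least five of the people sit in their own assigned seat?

13264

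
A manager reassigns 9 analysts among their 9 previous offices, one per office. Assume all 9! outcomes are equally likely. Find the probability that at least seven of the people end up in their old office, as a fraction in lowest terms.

Favorable outcomes: Σ_{i≥7} C(9,i)·!(9-i) = 36·1 + 9·0 + 1·1 = 37.
Total outcomes: 9! = 362880.
Probability = 37/362880 = 37/362880.

37/362880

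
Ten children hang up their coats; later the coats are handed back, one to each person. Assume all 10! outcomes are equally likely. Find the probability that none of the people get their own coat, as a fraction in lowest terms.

Favorable outcomes: !10 = 1334961.
Total outcomes: 10! = 3628800.
Probability = 1334961/3628800 = 16481/44800.

16481/44800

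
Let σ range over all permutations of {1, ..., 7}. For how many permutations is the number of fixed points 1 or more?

3186

# with exactly i fixed is C(7,i)·!(7-i); sum over i=1..7:
  i=1: C(7,1)·!6 = 7·265 = 1855
  i=2: C(7,2)·!5 = 21·44 = 924
  i=3: C(7,3)·!4 = 35·9 = 315
  i=4: C(7,4)·!3 = 35·2 = 70
  i=5: C(7,5)·!2 = 21·1 = 21
  i=6: C(7,6)·!1 = 7·0 = 0
  i=7: C(7,7)·!0 = 1·1 = 1
Total = 3186.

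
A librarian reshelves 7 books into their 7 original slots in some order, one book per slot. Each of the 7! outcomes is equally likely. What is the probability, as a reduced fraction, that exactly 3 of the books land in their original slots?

1/16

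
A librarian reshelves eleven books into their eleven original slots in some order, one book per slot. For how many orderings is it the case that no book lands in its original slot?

14684570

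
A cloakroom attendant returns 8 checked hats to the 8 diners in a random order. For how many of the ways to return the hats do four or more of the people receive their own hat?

771

Sum C(8,i)·!(8-i) for i = 4..8:
  i=4: C(8,4)·!4 = 70·9 = 630
  i=5: C(8,5)·!3 = 56·2 = 112
  i=6: C(8,6)·!2 = 28·1 = 28
  i=7: C(8,7)·!1 = 8·0 = 0
  i=8: C(8,8)·!0 = 1·1 = 1
Total = 771.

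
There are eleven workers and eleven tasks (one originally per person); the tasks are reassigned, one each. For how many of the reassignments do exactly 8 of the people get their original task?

330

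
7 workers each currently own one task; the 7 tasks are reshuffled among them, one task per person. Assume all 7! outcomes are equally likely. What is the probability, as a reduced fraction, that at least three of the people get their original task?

Favorable outcomes: Σ_{i≥3} C(7,i)·!(7-i) = 35·9 + 35·2 + 21·1 + 7·0 + 1·1 = 407.
Total outcomes: 7! = 5040.
Probability = 407/5040 = 407/5040.

407/5040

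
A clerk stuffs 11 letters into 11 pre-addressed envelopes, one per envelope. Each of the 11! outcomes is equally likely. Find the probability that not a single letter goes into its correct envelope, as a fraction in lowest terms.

Favorable outcomes: !11 = 14684570.
Total outcomes: 11! = 39916800.
Probability = 14684570/39916800 = 1468457/3991680.

1468457/3991680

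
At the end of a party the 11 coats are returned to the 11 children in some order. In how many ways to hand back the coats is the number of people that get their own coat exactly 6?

Choose which 6 of the 11 are fixed: C(11,6) = 462.
The other 5 form a derangement: !5 = 44.
Total: 462 × 44 = 20328.

20328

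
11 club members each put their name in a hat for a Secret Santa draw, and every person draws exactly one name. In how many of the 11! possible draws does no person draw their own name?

14684570

By inclusion-exclusion, !11 = Σ (-1)^k · 11!/k! for k=0..11
= 11! - 11!/1! + 11!/2! - 11!/3! + 11!/4! - 11!/5! + 11!/6! - 11!/7! + 11!/8! - 11!/9! + 11!/10! - 11!/11!
= 39916800 - 39916800 + 19958400 - 6652800 + 1663200 - 332640 + 55440 - 7920 + 990 - 110 + 11 - 1
= 14684570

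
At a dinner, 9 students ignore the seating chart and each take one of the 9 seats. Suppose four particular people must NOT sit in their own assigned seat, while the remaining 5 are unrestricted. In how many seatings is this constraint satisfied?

Let A_j be the event that the j-th constrained one is fixed. By inclusion-exclusion over the 4 events:
Σ_{j=0}^{4} (-1)^j C(4,j)(9-j)!
= C(4,0)·9! - C(4,1)·8! + C(4,2)·7! - C(4,3)·6! + C(4,4)·5!
= 362880 - 161280 + 30240 - 2880 + 120
= 229080

229080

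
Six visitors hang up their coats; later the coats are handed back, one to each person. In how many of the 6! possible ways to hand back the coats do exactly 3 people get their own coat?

Pick the 3 fixed positions: C(6,3) = 20 ways.
The other 3 form a derangement: !3 = 2.
Total: 20 × 2 = 40.

40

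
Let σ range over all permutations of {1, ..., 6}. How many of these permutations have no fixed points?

265

!6 = 6! · Σ_{k=0}^{6} (-1)^k/k!
= 6! - 6!/1! + 6!/2! - 6!/3! + 6!/4! - 6!/5! + 6!/6!
= 720 - 720 + 360 - 120 + 30 - 6 + 1
= 265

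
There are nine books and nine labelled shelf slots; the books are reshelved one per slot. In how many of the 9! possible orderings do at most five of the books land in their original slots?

# with exactly i fixed is C(9,i)·!(9-i); sum over i=0..5:
  i=0: C(9,0)·!9 = 1·133496 = 133496
  i=1: C(9,1)·!8 = 9·14833 = 133497
  i=2: C(9,2)·!7 = 36·1854 = 66744
  i=3: C(9,3)·!6 = 84·265 = 22260
  i=4: C(9,4)·!5 = 126·44 = 5544
  i=5: C(9,5)·!4 = 126·9 = 1134
Total = 362675.

362675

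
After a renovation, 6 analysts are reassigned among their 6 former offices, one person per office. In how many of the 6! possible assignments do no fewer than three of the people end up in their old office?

Sum C(6,i)·!(6-i) for i = 3..6:
  i=3: C(6,3)·!3 = 20·2 = 40
  i=4: C(6,4)·!2 = 15·1 = 15
  i=5: C(6,5)·!1 = 6·0 = 0
  i=6: C(6,6)·!0 = 1·1 = 1
Total = 56.

56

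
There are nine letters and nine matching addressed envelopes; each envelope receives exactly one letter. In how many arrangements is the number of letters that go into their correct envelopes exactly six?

168

Pick the 6 fixed positions: C(9,6) = 84 ways.
The remaining 3 must be deranged: !3 = 2.
Total: 84 × 2 = 168.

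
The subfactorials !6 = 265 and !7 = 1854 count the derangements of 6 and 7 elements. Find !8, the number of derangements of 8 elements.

!8 = (8-1)·(!7 + !6) = 7·(1854 + 265) = 7·2119 = 14833.

14833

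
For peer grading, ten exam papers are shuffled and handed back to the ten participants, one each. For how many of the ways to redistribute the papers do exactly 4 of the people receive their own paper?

55650

Pick the 4 fixed positions: C(10,4) = 210 ways.
The remaining 6 must be deranged: !6 = 265.
Total: 210 × 265 = 55650.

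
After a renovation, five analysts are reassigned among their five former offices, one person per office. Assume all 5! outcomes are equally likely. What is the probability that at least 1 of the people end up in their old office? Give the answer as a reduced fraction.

Favorable outcomes: Σ_{i≥1} C(5,i)·!(5-i) = 5·9 + 10·2 + 10·1 + 5·0 + 1·1 = 76.
Total outcomes: 5! = 120.
Probability = 76/120 = 19/30.

19/30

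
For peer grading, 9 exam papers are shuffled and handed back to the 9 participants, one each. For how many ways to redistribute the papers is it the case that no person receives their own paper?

Recurrence: !9 = 8·(!8 + !7).
!9 = 8·(14833 + 1854) = 8·16687 = 133496

133496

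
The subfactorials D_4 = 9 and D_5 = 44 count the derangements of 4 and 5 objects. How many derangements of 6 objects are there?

265

D_6 = (6-1)·(D_5 + D_4) = 5·(44 + 9) = 5·53 = 265.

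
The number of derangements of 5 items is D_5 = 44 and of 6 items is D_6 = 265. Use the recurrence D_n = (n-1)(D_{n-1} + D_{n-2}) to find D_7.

1854

D_7 = (7-1)·(D_6 + D_5) = 6·(265 + 44) = 6·309 = 1854.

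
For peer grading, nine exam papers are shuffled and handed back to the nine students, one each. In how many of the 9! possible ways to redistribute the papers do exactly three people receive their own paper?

Pick the 3 fixed positions: C(9,3) = 84 ways.
The remaining 6 must be deranged: !6 = 265.
Total: 84 × 265 = 22260.

22260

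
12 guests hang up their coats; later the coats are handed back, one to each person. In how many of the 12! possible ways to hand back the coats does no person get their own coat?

176214841

Recurrence: !12 = 11·(!11 + !10).
!12 = 11·(14684570 + 1334961) = 11·16019531 = 176214841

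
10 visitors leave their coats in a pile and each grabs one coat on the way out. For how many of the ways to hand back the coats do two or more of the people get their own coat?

958879

# with exactly i fixed is C(10,i)·!(10-i); sum over i=2..10:
  i=2: C(10,2)·!8 = 45·14833 = 667485
  i=3: C(10,3)·!7 = 120·1854 = 222480
  i=4: C(10,4)·!6 = 210·265 = 55650
  i=5: C(10,5)·!5 = 252·44 = 11088
  i=6: C(10,6)·!4 = 210·9 = 1890
  i=7: C(10,7)·!3 = 120·2 = 240
  i=8: C(10,8)·!2 = 45·1 = 45
  i=9: C(10,9)·!1 = 10·0 = 0
  i=10: C(10,10)·!0 = 1·1 = 1
Total = 958879.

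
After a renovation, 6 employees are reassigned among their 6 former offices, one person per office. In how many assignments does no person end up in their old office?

265

!6 = 6! · Σ_{k=0}^{6} (-1)^k/k!
= 6! - 6!/1! + 6!/2! - 6!/3! + 6!/4! - 6!/5! + 6!/6!
= 720 - 720 + 360 - 120 + 30 - 6 + 1
= 265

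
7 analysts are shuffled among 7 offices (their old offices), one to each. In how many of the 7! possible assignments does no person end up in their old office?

By inclusion-exclusion, !7 = Σ (-1)^k · 7!/k! for k=0..7
= 7! - 7!/1! + 7!/2! - 7!/3! + 7!/4! - 7!/5! + 7!/6! - 7!/7!
= 5040 - 5040 + 2520 - 840 + 210 - 42 + 7 - 1
= 1854

1854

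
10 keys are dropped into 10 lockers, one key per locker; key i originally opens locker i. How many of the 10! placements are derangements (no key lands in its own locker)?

1334961

Recurrence: !10 = 10·!9 + (-1)^10.
!10 = 10·133496 + 1 = 1334961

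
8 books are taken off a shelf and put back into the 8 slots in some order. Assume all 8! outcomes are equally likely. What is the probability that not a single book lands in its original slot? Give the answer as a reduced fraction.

Favorable outcomes: !8 = 14833.
Total outcomes: 8! = 40320.
Probability = 14833/40320 = 2119/5760.

2119/5760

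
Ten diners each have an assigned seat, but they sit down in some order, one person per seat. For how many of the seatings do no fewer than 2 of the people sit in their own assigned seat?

958879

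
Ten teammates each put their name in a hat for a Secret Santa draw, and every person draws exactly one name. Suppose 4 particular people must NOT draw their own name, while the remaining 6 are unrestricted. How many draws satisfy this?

2399760

Inclusion-exclusion on the 4 forbidden self-matches:
Σ_{j=0}^{4} (-1)^j C(4,j)(10-j)!
= C(4,0)·10! - C(4,1)·9! + C(4,2)·8! - C(4,3)·7! + C(4,4)·6!
= 3628800 - 1451520 + 241920 - 20160 + 720
= 2399760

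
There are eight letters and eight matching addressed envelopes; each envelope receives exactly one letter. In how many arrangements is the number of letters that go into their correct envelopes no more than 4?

40179

Sum C(8,i)·!(8-i) for i = 0..4:
  i=0: C(8,0)·!8 = 1·14833 = 14833
  i=1: C(8,1)·!7 = 8·1854 = 14832
  i=2: C(8,2)·!6 = 28·265 = 7420
  i=3: C(8,3)·!5 = 56·44 = 2464
  i=4: C(8,4)·!4 = 70·9 = 630
Total = 40179.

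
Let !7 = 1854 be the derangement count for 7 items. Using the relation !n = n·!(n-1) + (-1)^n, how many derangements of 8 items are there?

!8 = 8·1854 + 1 = 14833.

14833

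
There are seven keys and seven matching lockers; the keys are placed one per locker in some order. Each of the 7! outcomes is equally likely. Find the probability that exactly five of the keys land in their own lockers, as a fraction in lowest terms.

Favorable outcomes: C(7,5)·!2 = 21·1 = 21.
Total outcomes: 7! = 5040.
Probability = 21/5040 = 1/240.

1/240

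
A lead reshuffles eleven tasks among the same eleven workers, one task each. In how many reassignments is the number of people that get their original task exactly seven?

2970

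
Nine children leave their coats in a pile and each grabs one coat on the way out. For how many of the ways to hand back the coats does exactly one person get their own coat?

Pick the single fixed position: C(9,1) = 9 ways.
The other 8 form a derangement: !8 = 14833.
Total: 9 × 14833 = 133497.

133497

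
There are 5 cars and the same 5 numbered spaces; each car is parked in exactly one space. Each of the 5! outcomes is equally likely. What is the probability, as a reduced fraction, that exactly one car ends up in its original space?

Favorable outcomes: C(5,1)·!4 = 5·9 = 45.
Total outcomes: 5! = 120.
Probability = 45/120 = 3/8.

3/8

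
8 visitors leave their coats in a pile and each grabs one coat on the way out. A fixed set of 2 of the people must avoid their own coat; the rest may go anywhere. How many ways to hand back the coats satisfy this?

30960

Let A_j be the event that the j-th constrained one is fixed. By inclusion-exclusion over the 2 events:
Σ_{j=0}^{2} (-1)^j C(2,j)(8-j)!
= C(2,0)·8! - C(2,1)·7! + C(2,2)·6!
= 40320 - 10080 + 720
= 30960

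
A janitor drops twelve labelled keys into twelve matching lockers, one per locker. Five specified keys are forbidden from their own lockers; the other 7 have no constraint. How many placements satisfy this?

312273360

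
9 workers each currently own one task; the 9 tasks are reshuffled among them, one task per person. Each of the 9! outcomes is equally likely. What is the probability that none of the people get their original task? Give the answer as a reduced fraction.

16687/45360

Favorable outcomes: !9 = 133496.
Total outcomes: 9! = 362880.
Probability = 133496/362880 = 16687/45360.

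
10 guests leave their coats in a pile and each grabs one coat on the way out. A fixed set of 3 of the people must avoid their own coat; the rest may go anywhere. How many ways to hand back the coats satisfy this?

2656080

Let A_j be the event that the j-th constrained one is fixed. By inclusion-exclusion over the 3 events:
Σ_{j=0}^{3} (-1)^j C(3,j)(10-j)!
= C(3,0)·10! - C(3,1)·9! + C(3,2)·8! - C(3,3)·7!
= 3628800 - 1088640 + 120960 - 5040
= 2656080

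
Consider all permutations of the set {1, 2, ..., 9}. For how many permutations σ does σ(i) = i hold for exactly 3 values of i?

22260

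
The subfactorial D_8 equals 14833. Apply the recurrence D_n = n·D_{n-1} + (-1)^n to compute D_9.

133496

D_9 = 9·14833 - 1 = 133496.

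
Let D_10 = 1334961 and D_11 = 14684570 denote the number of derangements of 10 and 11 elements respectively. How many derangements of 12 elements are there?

D_12 = (12-1)·(D_11 + D_10) = 11·(14684570 + 1334961) = 11·16019531 = 176214841.

176214841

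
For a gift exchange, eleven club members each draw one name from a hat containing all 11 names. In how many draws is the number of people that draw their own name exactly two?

7342280

Pick the 2 fixed positions: C(11,2) = 55 ways.
The other 9 form a derangement: !9 = 133496.
Total: 55 × 133496 = 7342280.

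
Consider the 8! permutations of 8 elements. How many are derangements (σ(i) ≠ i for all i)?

By inclusion-exclusion, !8 = Σ (-1)^k · 8!/k! for k=0..8
= 8! - 8!/1! + 8!/2! - 8!/3! + 8!/4! - 8!/5! + 8!/6! - 8!/7! + 8!/8!
= 40320 - 40320 + 20160 - 6720 + 1680 - 336 + 56 - 8 + 1
= 14833

14833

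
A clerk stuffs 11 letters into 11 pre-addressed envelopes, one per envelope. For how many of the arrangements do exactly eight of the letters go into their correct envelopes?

330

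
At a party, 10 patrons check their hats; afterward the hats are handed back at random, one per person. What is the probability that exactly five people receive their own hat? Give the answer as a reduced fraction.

11/3600

Favorable outcomes: C(10,5)·!5 = 252·44 = 11088.
Total outcomes: 10! = 3628800.
Probability = 11088/3628800 = 11/3600.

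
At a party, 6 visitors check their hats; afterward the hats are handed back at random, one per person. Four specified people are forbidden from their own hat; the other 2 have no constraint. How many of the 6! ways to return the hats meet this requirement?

362

Let A_j be the event that the j-th constrained one is fixed. By inclusion-exclusion over the 4 events:
Σ_{j=0}^{4} (-1)^j C(4,j)(6-j)!
= C(4,0)·6! - C(4,1)·5! + C(4,2)·4! - C(4,3)·3! + C(4,4)·2!
= 720 - 480 + 144 - 24 + 2
= 362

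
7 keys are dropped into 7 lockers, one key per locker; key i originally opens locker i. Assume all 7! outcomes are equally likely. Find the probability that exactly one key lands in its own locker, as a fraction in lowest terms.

53/144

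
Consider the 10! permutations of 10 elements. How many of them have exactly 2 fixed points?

667485

Pick the 2 fixed positions: C(10,2) = 45 ways.
The other 8 form a derangement: !8 = 14833.
Total: 45 × 14833 = 667485.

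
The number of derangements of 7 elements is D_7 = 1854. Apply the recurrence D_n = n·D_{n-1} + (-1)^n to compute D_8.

D_8 = 8·1854 + 1 = 14833.

14833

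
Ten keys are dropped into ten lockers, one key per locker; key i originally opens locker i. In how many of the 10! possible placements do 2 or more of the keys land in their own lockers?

958879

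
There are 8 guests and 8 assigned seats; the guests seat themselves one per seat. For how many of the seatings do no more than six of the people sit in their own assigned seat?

40319

Sum C(8,i)·!(8-i) for i = 0..6:
  i=0: C(8,0)·!8 = 1·14833 = 14833
  i=1: C(8,1)·!7 = 8·1854 = 14832
  i=2: C(8,2)·!6 = 28·265 = 7420
  i=3: C(8,3)·!5 = 56·44 = 2464
  i=4: C(8,4)·!4 = 70·9 = 630
  i=5: C(8,5)·!3 = 56·2 = 112
  i=6: C(8,6)·!2 = 28·1 = 28
Total = 40319.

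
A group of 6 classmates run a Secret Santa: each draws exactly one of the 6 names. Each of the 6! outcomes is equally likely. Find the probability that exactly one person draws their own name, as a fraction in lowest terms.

11/30

Favorable outcomes: C(6,1)·!5 = 6·44 = 264.
Total outcomes: 6! = 720.
Probability = 264/720 = 11/30.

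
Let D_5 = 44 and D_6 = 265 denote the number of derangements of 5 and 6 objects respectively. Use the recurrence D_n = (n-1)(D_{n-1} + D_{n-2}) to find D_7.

1854

D_7 = (7-1)·(D_6 + D_5) = 6·(265 + 44) = 6·309 = 1854.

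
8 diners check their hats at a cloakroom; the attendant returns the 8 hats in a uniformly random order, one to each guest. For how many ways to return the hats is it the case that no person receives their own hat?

14833

The number of derangements of 8 is !8 = Σ_{k=0}^{8} (-1)^k·8!/k!
= 8! - 8!/1! + 8!/2! - 8!/3! + 8!/4! - 8!/5! + 8!/6! - 8!/7! + 8!/8!
= 40320 - 40320 + 20160 - 6720 + 1680 - 336 + 56 - 8 + 1
= 14833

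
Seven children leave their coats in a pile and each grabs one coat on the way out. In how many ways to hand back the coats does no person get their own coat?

1854

Recurrence: !7 = 6·(!6 + !5).
!7 = 6·(265 + 44) = 6·309 = 1854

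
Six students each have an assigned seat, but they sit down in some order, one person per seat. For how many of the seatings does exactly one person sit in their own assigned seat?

264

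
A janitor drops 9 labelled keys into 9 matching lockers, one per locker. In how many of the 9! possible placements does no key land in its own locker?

133496

Use !n = (n-1)(!(n-1) + !(n-2)).
!9 = 8·(14833 + 1854) = 8·16687 = 133496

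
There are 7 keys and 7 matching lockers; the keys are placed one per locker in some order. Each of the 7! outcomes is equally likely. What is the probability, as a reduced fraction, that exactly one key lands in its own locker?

53/144

Favorable outcomes: C(7,1)·!6 = 7·265 = 1855.
Total outcomes: 7! = 5040.
Probability = 1855/5040 = 53/144.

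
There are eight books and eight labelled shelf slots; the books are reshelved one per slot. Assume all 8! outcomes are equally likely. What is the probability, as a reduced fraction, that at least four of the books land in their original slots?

257/13440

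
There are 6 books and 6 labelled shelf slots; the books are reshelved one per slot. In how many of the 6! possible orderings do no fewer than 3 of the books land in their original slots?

Sum C(6,i)·!(6-i) for i = 3..6:
  i=3: C(6,3)·!3 = 20·2 = 40
  i=4: C(6,4)·!2 = 15·1 = 15
  i=5: C(6,5)·!1 = 6·0 = 0
  i=6: C(6,6)·!0 = 1·1 = 1
Total = 56.

56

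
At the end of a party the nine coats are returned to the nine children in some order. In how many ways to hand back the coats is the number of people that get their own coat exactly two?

66744

Pick the 2 fixed positions: C(9,2) = 36 ways.
The other 7 form a derangement: !7 = 1854.
Total: 36 × 1854 = 66744.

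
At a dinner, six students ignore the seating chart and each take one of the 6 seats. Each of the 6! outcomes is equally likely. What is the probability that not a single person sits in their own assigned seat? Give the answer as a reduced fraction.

53/144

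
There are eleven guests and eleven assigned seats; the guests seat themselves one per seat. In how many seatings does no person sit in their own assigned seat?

14684570

By inclusion-exclusion, !11 = Σ (-1)^k · 11!/k! for k=0..11
= 11! - 11!/1! + 11!/2! - 11!/3! + 11!/4! - 11!/5! + 11!/6! - 11!/7! + 11!/8! - 11!/9! + 11!/10! - 11!/11!
= 39916800 - 39916800 + 19958400 - 6652800 + 1663200 - 332640 + 55440 - 7920 + 990 - 110 + 11 - 1
= 14684570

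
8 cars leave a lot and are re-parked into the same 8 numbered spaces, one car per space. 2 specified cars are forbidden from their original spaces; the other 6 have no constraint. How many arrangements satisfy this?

Inclusion-exclusion on the 2 forbidden self-matches:
Σ_{j=0}^{2} (-1)^j C(2,j)(8-j)!
= C(2,0)·8! - C(2,1)·7! + C(2,2)·6!
= 40320 - 10080 + 720
= 30960

30960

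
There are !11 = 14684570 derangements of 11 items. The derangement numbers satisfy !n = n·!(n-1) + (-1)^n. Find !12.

!12 = 12·14684570 + 1 = 176214841.

176214841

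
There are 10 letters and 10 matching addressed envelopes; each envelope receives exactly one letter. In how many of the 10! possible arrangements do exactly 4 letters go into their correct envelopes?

Choose which 4 of the 10 are fixed: C(10,4) = 210.
The remaining 6 must be deranged: !6 = 265.
Total: 210 × 265 = 55650.

55650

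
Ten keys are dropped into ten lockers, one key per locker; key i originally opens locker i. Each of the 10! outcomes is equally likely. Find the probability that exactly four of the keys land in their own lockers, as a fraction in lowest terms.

Favorable outcomes: C(10,4)·!6 = 210·265 = 55650.
Total outcomes: 10! = 3628800.
Probability = 55650/3628800 = 53/3456.

53/3456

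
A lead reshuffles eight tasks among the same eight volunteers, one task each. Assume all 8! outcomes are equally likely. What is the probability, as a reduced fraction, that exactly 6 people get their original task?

Favorable outcomes: C(8,6)·!2 = 28·1 = 28.
Total outcomes: 8! = 40320.
Probability = 28/40320 = 1/1440.

1/1440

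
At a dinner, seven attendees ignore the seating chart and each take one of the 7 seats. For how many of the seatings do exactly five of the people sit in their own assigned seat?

Choose which 5 of the 7 are fixed: C(7,5) = 21.
The remaining 2 must be deranged: !2 = 1.
Total: 21 × 1 = 21.

21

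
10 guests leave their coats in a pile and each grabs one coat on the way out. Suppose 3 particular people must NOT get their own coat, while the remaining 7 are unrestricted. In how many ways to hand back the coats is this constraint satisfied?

2656080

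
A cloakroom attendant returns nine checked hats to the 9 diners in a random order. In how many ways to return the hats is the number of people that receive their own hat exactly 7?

36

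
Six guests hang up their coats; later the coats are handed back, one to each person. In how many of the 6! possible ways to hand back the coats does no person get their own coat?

265

The number of derangements of 6 is !6 = Σ_{k=0}^{6} (-1)^k·6!/k!
= 6! - 6!/1! + 6!/2! - 6!/3! + 6!/4! - 6!/5! + 6!/6!
= 720 - 720 + 360 - 120 + 30 - 6 + 1
= 265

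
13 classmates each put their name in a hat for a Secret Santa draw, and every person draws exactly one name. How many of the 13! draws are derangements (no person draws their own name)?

!13 = 13! · Σ_{k=0}^{13} (-1)^k/k!
= 13! - 13!/1! + 13!/2! - 13!/3! + 13!/4! - 13!/5! + 13!/6! - 13!/7! + 13!/8! - 13!/9! + 13!/10! - 13!/11! + 13!/12! - 13!/13!
= 6227020800 - 6227020800 + 3113510400 - 1037836800 + 259459200 - 51891840 + 8648640 - 1235520 + 154440 - 17160 + 1716 - 156 + 13 - 1
= 2290792932

2290792932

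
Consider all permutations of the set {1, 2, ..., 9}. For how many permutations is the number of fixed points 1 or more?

# with exactly i fixed is C(9,i)·!(9-i); sum over i=1..9:
  i=1: C(9,1)·!8 = 9·14833 = 133497
  i=2: C(9,2)·!7 = 36·1854 = 66744
  i=3: C(9,3)·!6 = 84·265 = 22260
  i=4: C(9,4)·!5 = 126·44 = 5544
  i=5: C(9,5)·!4 = 126·9 = 1134
  i=6: C(9,6)·!3 = 84·2 = 168
  i=7: C(9,7)·!2 = 36·1 = 36
  i=8: C(9,8)·!1 = 9·0 = 0
  i=9: C(9,9)·!0 = 1·1 = 1
Total = 229384.

229384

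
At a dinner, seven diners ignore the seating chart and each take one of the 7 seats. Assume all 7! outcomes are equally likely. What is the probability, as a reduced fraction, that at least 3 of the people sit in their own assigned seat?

407/5040

Favorable outcomes: Σ_{i≥3} C(7,i)·!(7-i) = 35·9 + 35·2 + 21·1 + 7·0 + 1·1 = 407.
Total outcomes: 7! = 5040.
Probability = 407/5040 = 407/5040.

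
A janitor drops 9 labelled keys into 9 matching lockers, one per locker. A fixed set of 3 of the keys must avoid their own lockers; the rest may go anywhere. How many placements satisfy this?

256320

Let A_j be the event that the j-th constrained one is fixed. By inclusion-exclusion over the 3 events:
Σ_{j=0}^{3} (-1)^j C(3,j)(9-j)!
= C(3,0)·9! - C(3,1)·8! + C(3,2)·7! - C(3,3)·6!
= 362880 - 120960 + 15120 - 720
= 256320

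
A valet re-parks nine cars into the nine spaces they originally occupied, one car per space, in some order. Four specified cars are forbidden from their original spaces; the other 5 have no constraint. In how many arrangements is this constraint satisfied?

229080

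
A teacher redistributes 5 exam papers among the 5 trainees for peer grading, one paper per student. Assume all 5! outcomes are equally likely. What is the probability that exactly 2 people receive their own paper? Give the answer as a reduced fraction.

1/6

Favorable outcomes: C(5,2)·!3 = 10·2 = 20.
Total outcomes: 5! = 120.
Probability = 20/120 = 1/6.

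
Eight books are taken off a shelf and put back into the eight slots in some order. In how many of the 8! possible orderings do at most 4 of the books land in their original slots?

Sum C(8,i)·!(8-i) for i = 0..4:
  i=0: C(8,0)·!8 = 1·14833 = 14833
  i=1: C(8,1)·!7 = 8·1854 = 14832
  i=2: C(8,2)·!6 = 28·265 = 7420
  i=3: C(8,3)·!5 = 56·44 = 2464
  i=4: C(8,4)·!4 = 70·9 = 630
Total = 40179.

40179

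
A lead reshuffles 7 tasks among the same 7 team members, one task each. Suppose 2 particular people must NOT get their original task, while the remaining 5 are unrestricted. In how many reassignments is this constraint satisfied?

3720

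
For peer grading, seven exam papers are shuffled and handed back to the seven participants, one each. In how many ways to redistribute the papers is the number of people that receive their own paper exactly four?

70

Choose which 4 of the 7 are fixed: C(7,4) = 35.
The other 3 form a derangement: !3 = 2.
Total: 35 × 2 = 70.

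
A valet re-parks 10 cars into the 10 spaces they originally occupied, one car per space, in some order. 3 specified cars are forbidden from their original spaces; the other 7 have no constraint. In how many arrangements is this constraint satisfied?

Let A_j be the event that the j-th constrained one is fixed. By inclusion-exclusion over the 3 events:
Σ_{j=0}^{3} (-1)^j C(3,j)(10-j)!
= C(3,0)·10! - C(3,1)·9! + C(3,2)·8! - C(3,3)·7!
= 3628800 - 1088640 + 120960 - 5040
= 2656080

2656080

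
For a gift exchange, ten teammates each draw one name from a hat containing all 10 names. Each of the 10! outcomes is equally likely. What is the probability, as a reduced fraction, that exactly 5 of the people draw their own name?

Favorable outcomes: C(10,5)·!5 = 252·44 = 11088.
Total outcomes: 10! = 3628800.
Probability = 11088/3628800 = 11/3600.

11/3600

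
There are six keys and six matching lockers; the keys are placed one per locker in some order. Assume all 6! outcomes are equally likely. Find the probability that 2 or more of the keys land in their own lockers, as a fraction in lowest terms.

Favorable outcomes: Σ_{i≥2} C(6,i)·!(6-i) = 15·9 + 20·2 + 15·1 + 6·0 + 1·1 = 191.
Total outcomes: 6! = 720.
Probability = 191/720 = 191/720.

191/720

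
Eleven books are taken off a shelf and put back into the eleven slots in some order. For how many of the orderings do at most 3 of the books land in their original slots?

# with exactly i fixed is C(11,i)·!(11-i); sum over i=0..3:
  i=0: C(11,0)·!11 = 1·14684570 = 14684570
  i=1: C(11,1)·!10 = 11·1334961 = 14684571
  i=2: C(11,2)·!9 = 55·133496 = 7342280
  i=3: C(11,3)·!8 = 165·14833 = 2447445
Total = 39158866.

39158866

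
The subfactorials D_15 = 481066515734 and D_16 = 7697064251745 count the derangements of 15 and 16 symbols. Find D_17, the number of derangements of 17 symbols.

D_17 = (17-1)·(D_16 + D_15) = 16·(7697064251745 + 481066515734) = 16·8178130767479 = 130850092279664.

130850092279664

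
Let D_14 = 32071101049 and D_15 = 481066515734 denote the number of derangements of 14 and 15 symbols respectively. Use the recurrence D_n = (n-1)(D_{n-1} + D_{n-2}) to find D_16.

D_16 = (16-1)·(D_15 + D_14) = 15·(481066515734 + 32071101049) = 15·513137616783 = 7697064251745.

7697064251745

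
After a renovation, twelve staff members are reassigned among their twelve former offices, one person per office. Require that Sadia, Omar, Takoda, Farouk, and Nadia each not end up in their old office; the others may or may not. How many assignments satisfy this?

Inclusion-exclusion on the 5 forbidden self-matches:
Σ_{j=0}^{5} (-1)^j C(5,j)(12-j)!
= C(5,0)·12! - C(5,1)·11! + C(5,2)·10! - C(5,3)·9! + C(5,4)·8! - C(5,5)·7!
= 479001600 - 199584000 + 36288000 - 3628800 + 201600 - 5040
= 312273360

312273360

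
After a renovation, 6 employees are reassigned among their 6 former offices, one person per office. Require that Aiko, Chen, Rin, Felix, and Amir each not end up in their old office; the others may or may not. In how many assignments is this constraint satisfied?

309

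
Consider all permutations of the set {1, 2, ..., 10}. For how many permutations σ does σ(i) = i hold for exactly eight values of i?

Choose which 8 of the 10 are fixed: C(10,8) = 45.
The other 2 form a derangement: !2 = 1.
Total: 45 × 1 = 45.

45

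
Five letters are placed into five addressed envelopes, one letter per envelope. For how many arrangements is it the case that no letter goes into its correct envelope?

44

!5 is the nearest integer to 5!/e.
5! = 120, and 120/e ≈ 44.15, so !5 = 44.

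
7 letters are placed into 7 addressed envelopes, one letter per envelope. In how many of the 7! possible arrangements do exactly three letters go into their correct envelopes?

Choose which 3 of the 7 are fixed: C(7,3) = 35.
The remaining 4 must be deranged: !4 = 9.
Total: 35 × 9 = 315.

315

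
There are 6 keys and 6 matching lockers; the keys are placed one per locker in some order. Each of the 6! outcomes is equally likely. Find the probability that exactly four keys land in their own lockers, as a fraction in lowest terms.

Favorable outcomes: C(6,4)·!2 = 15·1 = 15.
Total outcomes: 6! = 720.
Probability = 15/720 = 1/48.

1/48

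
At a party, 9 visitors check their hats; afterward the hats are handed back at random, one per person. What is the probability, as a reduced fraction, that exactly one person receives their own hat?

2119/5760

Favorable outcomes: C(9,1)·!8 = 9·14833 = 133497.
Total outcomes: 9! = 362880.
Probability = 133497/362880 = 2119/5760.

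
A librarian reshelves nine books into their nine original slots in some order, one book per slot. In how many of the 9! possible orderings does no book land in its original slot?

Recurrence: !9 = 9·!8 + (-1)^9.
!9 = 9·14833 - 1 = 133496

133496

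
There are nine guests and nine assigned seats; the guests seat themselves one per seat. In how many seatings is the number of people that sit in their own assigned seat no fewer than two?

95887

Sum C(9,i)·!(9-i) for i = 2..9:
  i=2: C(9,2)·!7 = 36·1854 = 66744
  i=3: C(9,3)·!6 = 84·265 = 22260
  i=4: C(9,4)·!5 = 126·44 = 5544
  i=5: C(9,5)·!4 = 126·9 = 1134
  i=6: C(9,6)·!3 = 84·2 = 168
  i=7: C(9,7)·!2 = 36·1 = 36
  i=8: C(9,8)·!1 = 9·0 = 0
  i=9: C(9,9)·!0 = 1·1 = 1
Total = 95887.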